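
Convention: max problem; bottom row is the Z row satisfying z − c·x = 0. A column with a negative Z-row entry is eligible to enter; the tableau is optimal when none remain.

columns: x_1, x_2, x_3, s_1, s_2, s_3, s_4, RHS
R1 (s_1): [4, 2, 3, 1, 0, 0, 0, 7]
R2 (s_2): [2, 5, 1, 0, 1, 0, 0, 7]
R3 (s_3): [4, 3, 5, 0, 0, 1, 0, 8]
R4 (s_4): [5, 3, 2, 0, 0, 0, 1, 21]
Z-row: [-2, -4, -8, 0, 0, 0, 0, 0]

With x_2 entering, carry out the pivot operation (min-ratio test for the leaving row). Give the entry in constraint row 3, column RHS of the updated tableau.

Ratio test on column x_2 — row 1: 7/2 = 7/2; row 2: 7/5 = 7/5; row 3: 8/3 = 8/3; row 4: 21/3 = 7. Minimum is 7/5 at row 2 (s_2 leaves); pivot element 5.
Divide row 2 by 5; eliminate column x_2 from the other rows.
Row 3 update in column RHS: 8 − 3·(7/5) = 19/5.

19/5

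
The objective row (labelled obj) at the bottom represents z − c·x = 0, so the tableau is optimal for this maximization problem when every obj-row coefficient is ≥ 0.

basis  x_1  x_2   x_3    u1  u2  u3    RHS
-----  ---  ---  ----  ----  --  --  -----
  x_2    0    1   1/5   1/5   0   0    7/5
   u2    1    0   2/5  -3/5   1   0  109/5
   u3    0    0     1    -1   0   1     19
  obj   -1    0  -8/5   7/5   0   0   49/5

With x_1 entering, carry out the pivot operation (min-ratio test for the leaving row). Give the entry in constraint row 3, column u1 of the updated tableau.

Ratio test on column x_1 — row 1: entry 0 ≤ 0; row 2: (109/5)/1 = 109/5; row 3: entry 0 ≤ 0. Minimum is 109/5 at row 2 (u2 leaves); pivot element 1.
Divide row 2 by 1; eliminate column x_1 from the other rows.
Row 3 update in column u1: -1 − 0·(-3/5) = -1.

-1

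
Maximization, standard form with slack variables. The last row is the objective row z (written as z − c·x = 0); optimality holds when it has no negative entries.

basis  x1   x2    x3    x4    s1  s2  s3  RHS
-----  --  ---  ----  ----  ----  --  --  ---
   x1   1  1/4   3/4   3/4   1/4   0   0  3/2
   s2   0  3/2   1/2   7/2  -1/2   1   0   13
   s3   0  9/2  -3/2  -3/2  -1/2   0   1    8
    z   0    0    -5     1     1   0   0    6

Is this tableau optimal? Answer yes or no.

The z-row has a negative entry -5 in column x3, so it is not optimal.

no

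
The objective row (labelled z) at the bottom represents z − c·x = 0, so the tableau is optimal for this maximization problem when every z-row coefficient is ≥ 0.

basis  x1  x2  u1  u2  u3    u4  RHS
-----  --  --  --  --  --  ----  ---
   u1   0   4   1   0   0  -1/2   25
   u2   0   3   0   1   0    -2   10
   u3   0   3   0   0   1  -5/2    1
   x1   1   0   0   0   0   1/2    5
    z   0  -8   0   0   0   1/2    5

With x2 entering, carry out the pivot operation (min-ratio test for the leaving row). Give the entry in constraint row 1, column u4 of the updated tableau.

Ratio test on column x2 — row 1: 25/4 = 25/4; row 2: 10/3 = 10/3; row 3: 1/3 = 1/3; row 4: entry 0 ≤ 0. Minimum is 1/3 at row 3 (u3 leaves); pivot element 3.
Divide row 3 by 3; eliminate column x2 from the other rows.
Row 1 update in column u4: -1/2 − 4·(-5/6) = 17/6.

17/6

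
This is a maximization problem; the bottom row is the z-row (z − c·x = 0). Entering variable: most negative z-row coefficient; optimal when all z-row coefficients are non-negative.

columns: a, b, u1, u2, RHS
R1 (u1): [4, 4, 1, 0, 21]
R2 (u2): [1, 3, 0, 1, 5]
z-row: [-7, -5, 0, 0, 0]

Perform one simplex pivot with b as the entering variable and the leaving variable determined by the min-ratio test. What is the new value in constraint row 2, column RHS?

5/3

Ratio test on column b — row 1: 21/4 = 21/4; row 2: 5/3 = 5/3. Minimum is 5/3 at row 2 (u2 leaves); pivot element 3.
Divide row 2 by 3; eliminate column b from the other rows.
In the new row 2, the RHS entry is the old entry divided by the pivot: 5/3 = 5/3.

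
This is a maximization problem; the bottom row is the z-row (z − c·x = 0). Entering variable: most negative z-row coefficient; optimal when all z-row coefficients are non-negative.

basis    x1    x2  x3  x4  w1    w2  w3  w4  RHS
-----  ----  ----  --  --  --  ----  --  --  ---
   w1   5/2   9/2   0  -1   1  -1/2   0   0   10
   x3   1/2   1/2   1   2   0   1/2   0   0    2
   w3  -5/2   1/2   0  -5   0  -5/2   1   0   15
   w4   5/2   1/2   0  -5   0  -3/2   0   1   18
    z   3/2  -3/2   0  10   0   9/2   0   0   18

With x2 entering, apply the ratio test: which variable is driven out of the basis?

w1

Column x2 entries and ratios — w1: 10/(9/2) = 20/9; x3: 2/(1/2) = 4; w3: 15/(1/2) = 30; w4: 18/(1/2) = 36.
Smallest ratio is 20/9 in the row of w1, so w1 leaves.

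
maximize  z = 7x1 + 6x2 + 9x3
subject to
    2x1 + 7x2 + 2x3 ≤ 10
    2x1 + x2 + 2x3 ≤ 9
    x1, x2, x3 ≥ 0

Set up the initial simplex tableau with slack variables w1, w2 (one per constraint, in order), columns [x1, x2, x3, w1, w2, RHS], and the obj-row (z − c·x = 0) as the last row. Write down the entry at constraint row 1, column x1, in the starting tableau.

2

Constraint 1 has coefficient 2 on x1.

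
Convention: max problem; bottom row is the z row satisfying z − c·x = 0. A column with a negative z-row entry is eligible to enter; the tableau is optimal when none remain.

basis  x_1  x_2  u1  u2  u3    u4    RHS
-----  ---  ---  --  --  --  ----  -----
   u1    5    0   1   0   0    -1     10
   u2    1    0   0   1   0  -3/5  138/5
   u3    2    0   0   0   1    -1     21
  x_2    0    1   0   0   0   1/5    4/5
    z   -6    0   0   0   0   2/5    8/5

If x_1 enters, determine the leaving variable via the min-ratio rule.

Column x_1 entries and ratios — u1: 10/5 = 2; u2: (138/5)/1 = 138/5; u3: 21/2 = 21/2; x_2: 0 ≤ 0, skip.
Smallest ratio is 2 in the row of u1, so u1 leaves.

u1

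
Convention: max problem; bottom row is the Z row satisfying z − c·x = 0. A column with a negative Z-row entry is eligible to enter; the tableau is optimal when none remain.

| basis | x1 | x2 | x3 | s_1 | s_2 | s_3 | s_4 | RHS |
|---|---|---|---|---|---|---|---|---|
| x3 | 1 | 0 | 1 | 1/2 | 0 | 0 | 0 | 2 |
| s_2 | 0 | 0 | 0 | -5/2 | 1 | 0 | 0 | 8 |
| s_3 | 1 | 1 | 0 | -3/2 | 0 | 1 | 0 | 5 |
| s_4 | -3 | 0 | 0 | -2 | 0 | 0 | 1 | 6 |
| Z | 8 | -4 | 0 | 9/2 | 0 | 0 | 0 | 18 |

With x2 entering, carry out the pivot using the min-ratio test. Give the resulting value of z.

38

Ratio test on column x2 — row 1: entry 0 ≤ 0; row 2: entry 0 ≤ 0; row 3: 5/1 = 5; row 4: entry 0 ≤ 0. Minimum is 5 at row 3 (s_3 leaves); pivot element 1.
Pivot on row 3; the Z-row RHS becomes 18 − (-4)·5 = 38.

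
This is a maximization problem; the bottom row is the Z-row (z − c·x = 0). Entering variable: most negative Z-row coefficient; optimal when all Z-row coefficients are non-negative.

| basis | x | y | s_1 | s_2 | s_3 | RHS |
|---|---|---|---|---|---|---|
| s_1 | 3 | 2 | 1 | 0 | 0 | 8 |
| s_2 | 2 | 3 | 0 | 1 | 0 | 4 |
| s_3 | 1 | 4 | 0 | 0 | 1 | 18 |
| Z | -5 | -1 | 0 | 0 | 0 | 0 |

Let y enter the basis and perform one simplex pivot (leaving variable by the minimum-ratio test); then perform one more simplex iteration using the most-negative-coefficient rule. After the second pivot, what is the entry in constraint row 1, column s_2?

Ratio test on column y — row 1: 8/2 = 4; row 2: 4/3 = 4/3; row 3: 18/4 = 9/2. Minimum is 4/3 at row 2 (s_2 leaves); pivot element 3.
Divide row 2 by 3; eliminate column y from the other rows.
Second iteration: most negative Z-row entry is -13/3 in column x, so x enters.
Ratio test on column x — row 1: (16/3)/(5/3) = 16/5; row 2: (4/3)/(2/3) = 2; row 3: entry -5/3 ≤ 0. Minimum is 2 at row 2 (y leaves); pivot element 2/3.
Divide row 2 by 2/3; eliminate column x from the other rows.
After both pivots, the entry at constraint row 1, column s_2 is -3/2.

-3/2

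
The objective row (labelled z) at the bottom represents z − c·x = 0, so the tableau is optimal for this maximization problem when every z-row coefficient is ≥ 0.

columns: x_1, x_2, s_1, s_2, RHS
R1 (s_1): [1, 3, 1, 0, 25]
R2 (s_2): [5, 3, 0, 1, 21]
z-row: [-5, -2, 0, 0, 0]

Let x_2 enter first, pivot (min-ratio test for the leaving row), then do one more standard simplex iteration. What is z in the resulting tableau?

Ratio test on column x_2 — row 1: 25/3 = 25/3; row 2: 21/3 = 7. Minimum is 7 at row 2 (s_2 leaves); pivot element 3.
Pivot on row 2; the z-row RHS becomes 0 − (-2)·7 = 14.
Next entering variable (most negative z-row entry -5/3): x_1.
Ratio test on column x_1 — row 1: entry -4 ≤ 0; row 2: 7/(5/3) = 21/5. Minimum is 21/5 at row 2 (x_2 leaves); pivot element 5/3.
After the second pivot the z-row RHS is 14 − (-5/3)·(21/5) = 21.

21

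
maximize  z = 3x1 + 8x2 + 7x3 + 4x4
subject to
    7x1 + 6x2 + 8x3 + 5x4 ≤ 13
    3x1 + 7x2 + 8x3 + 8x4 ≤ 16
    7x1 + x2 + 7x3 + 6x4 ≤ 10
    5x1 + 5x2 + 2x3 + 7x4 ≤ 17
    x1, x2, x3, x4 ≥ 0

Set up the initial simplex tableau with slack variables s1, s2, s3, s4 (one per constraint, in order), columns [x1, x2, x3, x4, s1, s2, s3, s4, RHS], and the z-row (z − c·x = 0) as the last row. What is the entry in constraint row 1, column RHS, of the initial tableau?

13

The RHS of constraint 1 is b_1 = 13.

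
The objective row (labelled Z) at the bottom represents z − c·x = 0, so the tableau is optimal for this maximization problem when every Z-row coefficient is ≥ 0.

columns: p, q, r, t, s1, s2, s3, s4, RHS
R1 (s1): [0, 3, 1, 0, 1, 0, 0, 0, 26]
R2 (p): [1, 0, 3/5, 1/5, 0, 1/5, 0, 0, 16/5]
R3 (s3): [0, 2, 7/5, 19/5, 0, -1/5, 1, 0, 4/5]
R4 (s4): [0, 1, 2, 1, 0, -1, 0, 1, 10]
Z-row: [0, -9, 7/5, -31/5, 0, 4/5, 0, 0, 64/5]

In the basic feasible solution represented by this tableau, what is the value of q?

q is not in the basis, so in the current basic feasible solution q = 0.

0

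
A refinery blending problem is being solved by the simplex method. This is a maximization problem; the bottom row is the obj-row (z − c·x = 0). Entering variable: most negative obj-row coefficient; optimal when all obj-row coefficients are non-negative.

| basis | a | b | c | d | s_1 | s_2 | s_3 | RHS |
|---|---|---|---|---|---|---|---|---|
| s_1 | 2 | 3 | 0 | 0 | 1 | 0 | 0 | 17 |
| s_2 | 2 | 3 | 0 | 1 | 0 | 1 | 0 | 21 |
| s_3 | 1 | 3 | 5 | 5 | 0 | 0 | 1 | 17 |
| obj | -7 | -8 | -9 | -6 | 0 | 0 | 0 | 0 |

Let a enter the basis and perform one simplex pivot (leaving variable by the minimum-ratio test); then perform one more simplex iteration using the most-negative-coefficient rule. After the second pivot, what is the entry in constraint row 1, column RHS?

Ratio test on column a — row 1: 17/2 = 17/2; row 2: 21/2 = 21/2; row 3: 17/1 = 17. Minimum is 17/2 at row 1 (s_1 leaves); pivot element 2.
Divide row 1 by 2; eliminate column a from the other rows.
Second iteration: most negative obj-row entry is -9 in column c, so c enters.
Ratio test on column c — row 1: entry 0 ≤ 0; row 2: entry 0 ≤ 0; row 3: (17/2)/5 = 17/10. Minimum is 17/10 at row 3 (s_3 leaves); pivot element 5.
Divide row 3 by 5; eliminate column c from the other rows.
After both pivots, the entry at constraint row 1, column RHS is 17/2.

17/2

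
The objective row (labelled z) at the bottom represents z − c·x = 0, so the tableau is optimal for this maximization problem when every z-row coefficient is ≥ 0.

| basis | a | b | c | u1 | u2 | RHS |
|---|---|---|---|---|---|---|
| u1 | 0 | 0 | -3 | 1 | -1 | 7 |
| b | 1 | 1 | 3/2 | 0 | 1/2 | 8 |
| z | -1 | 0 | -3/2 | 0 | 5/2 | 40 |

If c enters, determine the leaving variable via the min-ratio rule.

b

Column c entries and ratios — u1: -3 ≤ 0, skip; b: 8/(3/2) = 16/3.
Smallest ratio is 16/3 in the row of b, so b leaves.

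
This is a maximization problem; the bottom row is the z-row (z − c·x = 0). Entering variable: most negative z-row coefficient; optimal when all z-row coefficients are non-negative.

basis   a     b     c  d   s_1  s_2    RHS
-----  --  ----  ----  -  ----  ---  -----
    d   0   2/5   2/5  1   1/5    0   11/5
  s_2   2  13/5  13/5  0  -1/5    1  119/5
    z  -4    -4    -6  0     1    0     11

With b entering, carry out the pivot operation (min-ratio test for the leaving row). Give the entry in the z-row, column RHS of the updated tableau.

33

Ratio test on column b — row 1: (11/5)/(2/5) = 11/2; row 2: (119/5)/(13/5) = 119/13. Minimum is 11/2 at row 1 (d leaves); pivot element 2/5.
Divide row 1 by 2/5; eliminate column b from the other rows.
z-row update in column RHS: 11 − (-4)·(11/2) = 33.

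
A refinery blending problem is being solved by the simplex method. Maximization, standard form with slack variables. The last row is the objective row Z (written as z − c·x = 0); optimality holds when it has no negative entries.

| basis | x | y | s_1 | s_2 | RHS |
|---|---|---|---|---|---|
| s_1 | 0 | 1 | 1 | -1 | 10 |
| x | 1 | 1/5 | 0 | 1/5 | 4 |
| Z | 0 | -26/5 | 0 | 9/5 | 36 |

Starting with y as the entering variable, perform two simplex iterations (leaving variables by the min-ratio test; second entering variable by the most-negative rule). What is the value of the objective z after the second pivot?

105

Ratio test on column y — row 1: 10/1 = 10; row 2: 4/(1/5) = 20. Minimum is 10 at row 1 (s_1 leaves); pivot element 1.
Pivot on row 1; the Z-row RHS becomes 36 − (-26/5)·10 = 88.
Next entering variable (most negative Z-row entry -17/5): s_2.
Ratio test on column s_2 — row 1: entry -1 ≤ 0; row 2: 2/(2/5) = 5. Minimum is 5 at row 2 (x leaves); pivot element 2/5.
After the second pivot the Z-row RHS is 88 − (-17/5)·5 = 105.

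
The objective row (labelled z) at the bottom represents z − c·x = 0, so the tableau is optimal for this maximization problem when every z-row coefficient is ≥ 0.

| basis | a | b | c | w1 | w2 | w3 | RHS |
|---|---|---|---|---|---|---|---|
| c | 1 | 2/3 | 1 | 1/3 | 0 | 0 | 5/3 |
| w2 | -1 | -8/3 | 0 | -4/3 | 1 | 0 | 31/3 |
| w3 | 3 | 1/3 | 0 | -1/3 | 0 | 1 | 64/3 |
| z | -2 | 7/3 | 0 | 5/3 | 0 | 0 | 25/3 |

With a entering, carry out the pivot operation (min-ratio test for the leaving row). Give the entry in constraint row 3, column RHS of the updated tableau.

49/3

Ratio test on column a — row 1: (5/3)/1 = 5/3; row 2: entry -1 ≤ 0; row 3: (64/3)/3 = 64/9. Minimum is 5/3 at row 1 (c leaves); pivot element 1.
Divide row 1 by 1; eliminate column a from the other rows.
Row 3 update in column RHS: 64/3 − 3·(5/3) = 49/3.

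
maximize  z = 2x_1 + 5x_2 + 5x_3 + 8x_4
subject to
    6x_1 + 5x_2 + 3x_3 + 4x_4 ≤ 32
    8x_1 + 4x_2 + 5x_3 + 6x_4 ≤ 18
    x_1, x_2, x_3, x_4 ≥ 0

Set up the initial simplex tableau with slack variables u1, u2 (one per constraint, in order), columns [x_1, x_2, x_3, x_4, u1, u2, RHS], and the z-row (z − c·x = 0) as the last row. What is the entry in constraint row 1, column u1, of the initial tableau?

1

Slack u1 belongs to constraint 1; its column is the unit vector e_1, so the entry in row 1 is 1.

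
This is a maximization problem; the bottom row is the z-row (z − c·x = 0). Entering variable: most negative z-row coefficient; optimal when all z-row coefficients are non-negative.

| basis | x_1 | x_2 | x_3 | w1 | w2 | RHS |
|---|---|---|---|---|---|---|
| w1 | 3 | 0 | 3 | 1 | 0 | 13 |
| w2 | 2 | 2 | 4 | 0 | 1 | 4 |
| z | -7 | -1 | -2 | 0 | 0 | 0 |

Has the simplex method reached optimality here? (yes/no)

no

The z-row has a negative entry -7 in column x_1, so it is not optimal.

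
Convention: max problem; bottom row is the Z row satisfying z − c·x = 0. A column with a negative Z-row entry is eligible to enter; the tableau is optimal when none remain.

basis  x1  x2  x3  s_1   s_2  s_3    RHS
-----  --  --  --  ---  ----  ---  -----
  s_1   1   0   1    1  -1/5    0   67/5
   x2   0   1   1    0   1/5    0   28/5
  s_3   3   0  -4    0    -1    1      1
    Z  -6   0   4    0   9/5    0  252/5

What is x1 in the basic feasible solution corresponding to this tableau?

0

x1 is not in the basis, so in the current basic feasible solution x1 = 0.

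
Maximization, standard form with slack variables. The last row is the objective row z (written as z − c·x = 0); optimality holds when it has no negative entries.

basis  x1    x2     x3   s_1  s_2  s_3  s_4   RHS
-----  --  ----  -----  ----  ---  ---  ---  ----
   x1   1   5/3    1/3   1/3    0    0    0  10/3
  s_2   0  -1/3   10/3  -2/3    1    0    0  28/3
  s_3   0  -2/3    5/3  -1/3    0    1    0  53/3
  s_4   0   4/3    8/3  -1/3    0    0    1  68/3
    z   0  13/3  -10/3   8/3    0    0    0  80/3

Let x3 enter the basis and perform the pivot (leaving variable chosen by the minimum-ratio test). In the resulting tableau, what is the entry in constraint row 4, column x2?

Ratio test on column x3 — row 1: (10/3)/(1/3) = 10; row 2: (28/3)/(10/3) = 14/5; row 3: (53/3)/(5/3) = 53/5; row 4: (68/3)/(8/3) = 17/2. Minimum is 14/5 at row 2 (s_2 leaves); pivot element 10/3.
Divide row 2 by 10/3; eliminate column x3 from the other rows.
Row 4 update in column x2: 4/3 − (8/3)·(-1/10) = 8/5.

8/5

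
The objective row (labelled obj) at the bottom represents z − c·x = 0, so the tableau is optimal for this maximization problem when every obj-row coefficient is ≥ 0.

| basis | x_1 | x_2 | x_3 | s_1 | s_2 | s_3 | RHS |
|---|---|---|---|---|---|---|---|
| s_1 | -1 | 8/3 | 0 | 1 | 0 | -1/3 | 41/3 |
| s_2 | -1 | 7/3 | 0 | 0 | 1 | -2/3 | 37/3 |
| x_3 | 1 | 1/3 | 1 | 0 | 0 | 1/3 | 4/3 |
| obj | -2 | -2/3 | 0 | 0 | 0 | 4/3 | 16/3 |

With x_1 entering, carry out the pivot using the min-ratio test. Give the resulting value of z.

Ratio test on column x_1 — row 1: entry -1 ≤ 0; row 2: entry -1 ≤ 0; row 3: (4/3)/1 = 4/3. Minimum is 4/3 at row 3 (x_3 leaves); pivot element 1.
Pivot on row 3; the obj-row RHS becomes 16/3 − (-2)·(4/3) = 8.

8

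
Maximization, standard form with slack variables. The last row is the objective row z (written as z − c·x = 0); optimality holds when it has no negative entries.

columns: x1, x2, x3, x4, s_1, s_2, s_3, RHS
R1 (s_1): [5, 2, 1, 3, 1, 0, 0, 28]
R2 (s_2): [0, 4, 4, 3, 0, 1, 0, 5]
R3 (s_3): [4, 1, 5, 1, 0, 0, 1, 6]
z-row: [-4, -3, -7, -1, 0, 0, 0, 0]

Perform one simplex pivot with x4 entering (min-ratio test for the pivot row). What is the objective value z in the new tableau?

Ratio test on column x4 — row 1: 28/3 = 28/3; row 2: 5/3 = 5/3; row 3: 6/1 = 6. Minimum is 5/3 at row 2 (s_2 leaves); pivot element 3.
Pivot on row 2; the z-row RHS becomes 0 − (-1)·(5/3) = 5/3.

5/3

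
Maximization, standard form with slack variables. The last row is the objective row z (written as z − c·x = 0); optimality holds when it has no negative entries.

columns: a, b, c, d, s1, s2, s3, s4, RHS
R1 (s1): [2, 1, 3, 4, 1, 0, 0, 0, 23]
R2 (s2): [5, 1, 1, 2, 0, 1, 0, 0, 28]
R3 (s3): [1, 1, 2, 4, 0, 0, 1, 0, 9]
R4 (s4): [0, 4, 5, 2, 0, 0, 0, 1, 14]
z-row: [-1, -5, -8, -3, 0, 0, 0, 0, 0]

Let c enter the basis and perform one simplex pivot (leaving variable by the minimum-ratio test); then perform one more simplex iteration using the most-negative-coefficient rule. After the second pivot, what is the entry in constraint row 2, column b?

Ratio test on column c — row 1: 23/3 = 23/3; row 2: 28/1 = 28; row 3: 9/2 = 9/2; row 4: 14/5 = 14/5. Minimum is 14/5 at row 4 (s4 leaves); pivot element 5.
Divide row 4 by 5; eliminate column c from the other rows.
Second iteration: most negative z-row entry is -1 in column a, so a enters.
Ratio test on column a — row 1: (73/5)/2 = 73/10; row 2: (126/5)/5 = 126/25; row 3: (17/5)/1 = 17/5; row 4: entry 0 ≤ 0. Minimum is 17/5 at row 3 (s3 leaves); pivot element 1.
Divide row 3 by 1; eliminate column a from the other rows.
After both pivots, the entry at constraint row 2, column b is 16/5.

16/5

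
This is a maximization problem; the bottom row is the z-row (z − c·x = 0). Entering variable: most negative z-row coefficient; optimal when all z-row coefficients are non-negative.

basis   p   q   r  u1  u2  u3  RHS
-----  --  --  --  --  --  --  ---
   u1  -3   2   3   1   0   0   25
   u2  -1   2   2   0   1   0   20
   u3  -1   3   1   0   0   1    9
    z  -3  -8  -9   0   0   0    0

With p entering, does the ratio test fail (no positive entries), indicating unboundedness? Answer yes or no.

yes

Every constraint-row entry in column p is ≤ 0, so increasing p is unbounded.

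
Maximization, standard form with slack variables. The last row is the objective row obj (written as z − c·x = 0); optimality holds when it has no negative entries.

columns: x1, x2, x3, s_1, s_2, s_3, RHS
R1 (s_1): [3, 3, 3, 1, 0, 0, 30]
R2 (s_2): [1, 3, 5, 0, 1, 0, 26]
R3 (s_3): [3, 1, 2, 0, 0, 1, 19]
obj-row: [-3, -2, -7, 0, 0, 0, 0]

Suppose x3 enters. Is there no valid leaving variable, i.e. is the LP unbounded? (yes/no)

no

Column x3 has positive entries in row(s) 1, 2, 3, so the ratio test bounds it — not unbounded.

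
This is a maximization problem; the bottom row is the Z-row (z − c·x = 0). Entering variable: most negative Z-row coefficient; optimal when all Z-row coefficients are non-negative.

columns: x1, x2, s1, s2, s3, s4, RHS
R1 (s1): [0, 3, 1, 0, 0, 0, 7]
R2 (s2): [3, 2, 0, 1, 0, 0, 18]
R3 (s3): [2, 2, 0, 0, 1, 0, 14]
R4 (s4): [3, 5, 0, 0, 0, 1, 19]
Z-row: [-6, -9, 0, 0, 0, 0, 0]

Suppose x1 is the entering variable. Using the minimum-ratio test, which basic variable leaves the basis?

s2

Column x1 entries and ratios — s1: 0 ≤ 0, skip; s2: 18/3 = 6; s3: 14/2 = 7; s4: 19/3 = 19/3.
Smallest ratio is 6 in the row of s2, so s2 leaves.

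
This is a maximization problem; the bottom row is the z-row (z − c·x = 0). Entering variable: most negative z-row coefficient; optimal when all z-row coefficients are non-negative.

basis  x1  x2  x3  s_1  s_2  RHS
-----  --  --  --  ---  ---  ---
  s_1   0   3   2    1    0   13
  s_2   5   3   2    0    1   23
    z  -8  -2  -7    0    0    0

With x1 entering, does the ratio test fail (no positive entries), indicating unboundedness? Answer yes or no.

no

Column x1 has positive entries in row(s) 2, so the ratio test bounds it — not unbounded.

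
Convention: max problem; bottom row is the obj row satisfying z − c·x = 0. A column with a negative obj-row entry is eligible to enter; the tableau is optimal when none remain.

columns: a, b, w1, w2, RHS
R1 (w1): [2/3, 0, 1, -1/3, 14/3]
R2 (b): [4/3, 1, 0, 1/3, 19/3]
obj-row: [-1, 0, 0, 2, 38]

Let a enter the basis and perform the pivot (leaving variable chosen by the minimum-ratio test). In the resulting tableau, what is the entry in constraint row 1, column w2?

-1/2

Ratio test on column a — row 1: (14/3)/(2/3) = 7; row 2: (19/3)/(4/3) = 19/4. Minimum is 19/4 at row 2 (b leaves); pivot element 4/3.
Divide row 2 by 4/3; eliminate column a from the other rows.
Row 1 update in column w2: -1/3 − (2/3)·(1/4) = -1/2.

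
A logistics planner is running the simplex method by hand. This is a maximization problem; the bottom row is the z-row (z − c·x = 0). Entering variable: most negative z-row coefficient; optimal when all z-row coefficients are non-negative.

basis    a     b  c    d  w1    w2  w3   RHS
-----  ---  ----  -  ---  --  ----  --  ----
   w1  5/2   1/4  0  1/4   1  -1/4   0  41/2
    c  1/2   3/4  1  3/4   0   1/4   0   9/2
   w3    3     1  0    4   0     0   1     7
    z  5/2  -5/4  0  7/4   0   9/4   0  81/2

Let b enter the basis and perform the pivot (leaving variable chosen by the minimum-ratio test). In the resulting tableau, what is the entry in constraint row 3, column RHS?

Ratio test on column b — row 1: (41/2)/(1/4) = 82; row 2: (9/2)/(3/4) = 6; row 3: 7/1 = 7. Minimum is 6 at row 2 (c leaves); pivot element 3/4.
Divide row 2 by 3/4; eliminate column b from the other rows.
Row 3 update in column RHS: 7 − 1·6 = 1.

1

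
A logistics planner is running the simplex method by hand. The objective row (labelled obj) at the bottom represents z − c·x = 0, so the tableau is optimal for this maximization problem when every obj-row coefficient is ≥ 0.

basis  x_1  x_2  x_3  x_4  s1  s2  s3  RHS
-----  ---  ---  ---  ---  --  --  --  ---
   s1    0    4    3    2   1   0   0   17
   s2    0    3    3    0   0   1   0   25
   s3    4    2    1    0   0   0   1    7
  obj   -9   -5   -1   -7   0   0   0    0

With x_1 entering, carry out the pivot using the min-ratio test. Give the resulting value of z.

63/4

Ratio test on column x_1 — row 1: entry 0 ≤ 0; row 2: entry 0 ≤ 0; row 3: 7/4 = 7/4. Minimum is 7/4 at row 3 (s3 leaves); pivot element 4.
Pivot on row 3; the obj-row RHS becomes 0 − (-9)·(7/4) = 63/4.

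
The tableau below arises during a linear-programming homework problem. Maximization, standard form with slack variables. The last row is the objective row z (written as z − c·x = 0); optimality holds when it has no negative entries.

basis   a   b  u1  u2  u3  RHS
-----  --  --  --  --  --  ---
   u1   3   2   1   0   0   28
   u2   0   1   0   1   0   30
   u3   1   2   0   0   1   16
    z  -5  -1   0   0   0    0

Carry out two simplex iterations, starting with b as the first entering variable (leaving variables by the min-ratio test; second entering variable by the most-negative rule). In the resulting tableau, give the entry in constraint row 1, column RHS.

6

Ratio test on column b — row 1: 28/2 = 14; row 2: 30/1 = 30; row 3: 16/2 = 8. Minimum is 8 at row 3 (u3 leaves); pivot element 2.
Divide row 3 by 2; eliminate column b from the other rows.
Second iteration: most negative z-row entry is -9/2 in column a, so a enters.
Ratio test on column a — row 1: 12/2 = 6; row 2: entry -1/2 ≤ 0; row 3: 8/(1/2) = 16. Minimum is 6 at row 1 (u1 leaves); pivot element 2.
Divide row 1 by 2; eliminate column a from the other rows.
After both pivots, the entry at constraint row 1, column RHS is 6.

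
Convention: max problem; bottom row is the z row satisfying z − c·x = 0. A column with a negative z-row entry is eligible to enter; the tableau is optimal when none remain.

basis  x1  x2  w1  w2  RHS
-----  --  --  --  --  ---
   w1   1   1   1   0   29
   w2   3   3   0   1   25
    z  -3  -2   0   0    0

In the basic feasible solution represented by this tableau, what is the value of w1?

w1 is basic (row 1); its value is the RHS of that row, 29.

29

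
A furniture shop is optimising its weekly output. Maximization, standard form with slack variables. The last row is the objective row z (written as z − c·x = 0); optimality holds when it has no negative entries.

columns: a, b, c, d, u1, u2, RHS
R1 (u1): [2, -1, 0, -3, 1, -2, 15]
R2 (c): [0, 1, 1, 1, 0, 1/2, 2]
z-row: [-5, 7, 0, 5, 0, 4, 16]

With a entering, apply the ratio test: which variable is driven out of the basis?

u1

Column a entries and ratios — u1: 15/2 = 15/2; c: 0 ≤ 0, skip.
Smallest ratio is 15/2 in the row of u1, so u1 leaves.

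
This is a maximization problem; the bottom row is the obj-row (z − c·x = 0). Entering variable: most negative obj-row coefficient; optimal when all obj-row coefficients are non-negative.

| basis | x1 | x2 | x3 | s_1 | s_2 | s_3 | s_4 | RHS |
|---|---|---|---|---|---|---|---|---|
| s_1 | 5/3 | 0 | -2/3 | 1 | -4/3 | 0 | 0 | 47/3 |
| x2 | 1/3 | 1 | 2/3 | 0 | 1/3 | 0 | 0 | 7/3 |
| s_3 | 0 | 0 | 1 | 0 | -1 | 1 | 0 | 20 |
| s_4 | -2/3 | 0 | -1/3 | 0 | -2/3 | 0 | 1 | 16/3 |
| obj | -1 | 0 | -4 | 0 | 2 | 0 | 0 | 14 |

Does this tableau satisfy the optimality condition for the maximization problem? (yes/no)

The obj-row has a negative entry -4 in column x3, so it is not optimal.

no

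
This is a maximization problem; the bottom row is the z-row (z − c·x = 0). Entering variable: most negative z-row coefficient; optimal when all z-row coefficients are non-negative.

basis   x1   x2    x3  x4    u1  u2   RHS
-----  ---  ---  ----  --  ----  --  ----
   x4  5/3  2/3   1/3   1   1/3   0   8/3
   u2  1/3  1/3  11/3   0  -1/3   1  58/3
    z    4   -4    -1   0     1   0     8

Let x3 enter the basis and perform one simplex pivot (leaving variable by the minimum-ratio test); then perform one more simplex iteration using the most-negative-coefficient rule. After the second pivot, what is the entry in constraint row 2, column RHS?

36/7

Ratio test on column x3 — row 1: (8/3)/(1/3) = 8; row 2: (58/3)/(11/3) = 58/11. Minimum is 58/11 at row 2 (u2 leaves); pivot element 11/3.
Divide row 2 by 11/3; eliminate column x3 from the other rows.
Second iteration: most negative z-row entry is -43/11 in column x2, so x2 enters.
Ratio test on column x2 — row 1: (10/11)/(7/11) = 10/7; row 2: (58/11)/(1/11) = 58. Minimum is 10/7 at row 1 (x4 leaves); pivot element 7/11.
Divide row 1 by 7/11; eliminate column x2 from the other rows.
After both pivots, the entry at constraint row 2, column RHS is 36/7.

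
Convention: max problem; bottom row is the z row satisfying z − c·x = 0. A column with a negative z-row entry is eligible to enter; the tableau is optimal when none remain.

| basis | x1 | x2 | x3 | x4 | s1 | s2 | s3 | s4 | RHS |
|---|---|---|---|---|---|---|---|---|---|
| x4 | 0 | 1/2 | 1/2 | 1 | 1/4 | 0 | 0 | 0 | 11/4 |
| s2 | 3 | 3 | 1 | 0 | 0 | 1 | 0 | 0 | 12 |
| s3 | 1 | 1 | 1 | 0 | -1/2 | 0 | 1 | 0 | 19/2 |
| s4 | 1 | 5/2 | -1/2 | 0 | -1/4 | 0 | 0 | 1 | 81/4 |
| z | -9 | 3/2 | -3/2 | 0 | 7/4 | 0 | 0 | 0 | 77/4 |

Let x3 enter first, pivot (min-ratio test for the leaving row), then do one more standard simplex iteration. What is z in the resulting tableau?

Ratio test on column x3 — row 1: (11/4)/(1/2) = 11/2; row 2: 12/1 = 12; row 3: (19/2)/1 = 19/2; row 4: entry -1/2 ≤ 0. Minimum is 11/2 at row 1 (x4 leaves); pivot element 1/2.
Pivot on row 1; the z-row RHS becomes 77/4 − (-3/2)·(11/2) = 55/2.
Next entering variable (most negative z-row entry -9): x1.
Ratio test on column x1 — row 1: entry 0 ≤ 0; row 2: (13/2)/3 = 13/6; row 3: 4/1 = 4; row 4: 23/1 = 23. Minimum is 13/6 at row 2 (s2 leaves); pivot element 3.
After the second pivot the z-row RHS is 55/2 − (-9)·(13/6) = 47.

47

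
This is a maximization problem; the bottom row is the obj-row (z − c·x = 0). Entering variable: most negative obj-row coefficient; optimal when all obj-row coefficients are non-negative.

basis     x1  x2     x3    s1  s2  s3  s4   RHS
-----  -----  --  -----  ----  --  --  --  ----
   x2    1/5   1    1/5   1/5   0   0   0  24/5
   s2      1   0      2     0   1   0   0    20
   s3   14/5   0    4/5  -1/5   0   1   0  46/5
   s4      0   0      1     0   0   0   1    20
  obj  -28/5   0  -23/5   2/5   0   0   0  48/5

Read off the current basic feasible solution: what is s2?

s2 is basic (row 2); its value is the RHS of that row, 20.

20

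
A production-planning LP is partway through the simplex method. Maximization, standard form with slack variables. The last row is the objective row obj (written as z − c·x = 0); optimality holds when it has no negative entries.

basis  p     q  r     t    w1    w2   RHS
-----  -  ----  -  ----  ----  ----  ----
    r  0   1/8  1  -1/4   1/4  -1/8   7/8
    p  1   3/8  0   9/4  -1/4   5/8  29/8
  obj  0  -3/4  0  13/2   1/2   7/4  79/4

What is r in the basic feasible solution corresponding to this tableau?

r is basic (row 1); its value is the RHS of that row, 7/8.

7/8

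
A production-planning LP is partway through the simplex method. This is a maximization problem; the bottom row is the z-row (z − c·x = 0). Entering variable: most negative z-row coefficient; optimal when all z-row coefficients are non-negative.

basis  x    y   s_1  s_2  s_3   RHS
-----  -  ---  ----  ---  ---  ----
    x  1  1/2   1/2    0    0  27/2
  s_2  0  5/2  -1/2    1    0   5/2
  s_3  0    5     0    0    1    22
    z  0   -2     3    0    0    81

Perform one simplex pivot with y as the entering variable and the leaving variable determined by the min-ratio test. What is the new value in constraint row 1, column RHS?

Ratio test on column y — row 1: (27/2)/(1/2) = 27; row 2: (5/2)/(5/2) = 1; row 3: 22/5 = 22/5. Minimum is 1 at row 2 (s_2 leaves); pivot element 5/2.
Divide row 2 by 5/2; eliminate column y from the other rows.
Row 1 update in column RHS: 27/2 − (1/2)·1 = 13.

13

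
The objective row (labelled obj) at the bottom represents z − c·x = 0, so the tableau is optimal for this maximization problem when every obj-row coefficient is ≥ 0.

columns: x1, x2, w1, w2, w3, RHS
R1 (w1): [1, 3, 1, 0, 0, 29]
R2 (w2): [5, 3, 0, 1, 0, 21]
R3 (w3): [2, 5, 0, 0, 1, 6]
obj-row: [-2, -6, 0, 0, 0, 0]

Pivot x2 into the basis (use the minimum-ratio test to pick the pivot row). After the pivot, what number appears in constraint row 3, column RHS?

Ratio test on column x2 — row 1: 29/3 = 29/3; row 2: 21/3 = 7; row 3: 6/5 = 6/5. Minimum is 6/5 at row 3 (w3 leaves); pivot element 5.
Divide row 3 by 5; eliminate column x2 from the other rows.
In the new row 3, the RHS entry is the old entry divided by the pivot: 6/5 = 6/5.

6/5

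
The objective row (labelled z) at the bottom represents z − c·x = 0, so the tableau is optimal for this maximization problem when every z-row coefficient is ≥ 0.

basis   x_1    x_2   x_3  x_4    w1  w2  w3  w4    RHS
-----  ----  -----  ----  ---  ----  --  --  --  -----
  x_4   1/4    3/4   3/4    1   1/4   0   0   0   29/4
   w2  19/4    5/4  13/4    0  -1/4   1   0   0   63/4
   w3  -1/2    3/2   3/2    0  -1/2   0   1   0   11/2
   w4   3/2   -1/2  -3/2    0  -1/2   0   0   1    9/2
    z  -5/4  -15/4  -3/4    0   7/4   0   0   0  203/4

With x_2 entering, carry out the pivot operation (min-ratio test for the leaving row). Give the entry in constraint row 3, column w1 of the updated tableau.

-1/3

Ratio test on column x_2 — row 1: (29/4)/(3/4) = 29/3; row 2: (63/4)/(5/4) = 63/5; row 3: (11/2)/(3/2) = 11/3; row 4: entry -1/2 ≤ 0. Minimum is 11/3 at row 3 (w3 leaves); pivot element 3/2.
Divide row 3 by 3/2; eliminate column x_2 from the other rows.
In the new row 3, the w1 entry is the old entry divided by the pivot: (-1/2)/(3/2) = -1/3.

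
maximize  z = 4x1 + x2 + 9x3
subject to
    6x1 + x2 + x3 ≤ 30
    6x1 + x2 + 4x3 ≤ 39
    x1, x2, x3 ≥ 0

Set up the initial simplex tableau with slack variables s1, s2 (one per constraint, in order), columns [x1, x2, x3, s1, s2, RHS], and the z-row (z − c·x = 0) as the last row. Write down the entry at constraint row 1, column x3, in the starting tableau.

Constraint 1 has coefficient 1 on x3.

1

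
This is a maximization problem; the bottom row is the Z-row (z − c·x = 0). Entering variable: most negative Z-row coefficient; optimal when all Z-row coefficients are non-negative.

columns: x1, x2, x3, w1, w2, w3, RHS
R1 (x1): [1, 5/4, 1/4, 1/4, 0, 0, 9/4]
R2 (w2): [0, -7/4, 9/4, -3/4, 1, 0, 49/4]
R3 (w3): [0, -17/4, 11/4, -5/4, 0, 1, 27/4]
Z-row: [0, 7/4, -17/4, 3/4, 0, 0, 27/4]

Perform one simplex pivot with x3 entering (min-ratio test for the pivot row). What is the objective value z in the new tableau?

Ratio test on column x3 — row 1: (9/4)/(1/4) = 9; row 2: (49/4)/(9/4) = 49/9; row 3: (27/4)/(11/4) = 27/11. Minimum is 27/11 at row 3 (w3 leaves); pivot element 11/4.
Pivot on row 3; the Z-row RHS becomes 27/4 − (-17/4)·(27/11) = 189/11.

189/11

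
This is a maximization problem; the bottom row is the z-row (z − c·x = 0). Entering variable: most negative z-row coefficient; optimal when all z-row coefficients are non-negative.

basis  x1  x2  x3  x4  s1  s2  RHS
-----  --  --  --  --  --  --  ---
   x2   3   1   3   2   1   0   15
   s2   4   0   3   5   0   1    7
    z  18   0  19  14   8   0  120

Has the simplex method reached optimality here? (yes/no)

yes

Every z-row coefficient is ≥ 0, so the tableau is optimal.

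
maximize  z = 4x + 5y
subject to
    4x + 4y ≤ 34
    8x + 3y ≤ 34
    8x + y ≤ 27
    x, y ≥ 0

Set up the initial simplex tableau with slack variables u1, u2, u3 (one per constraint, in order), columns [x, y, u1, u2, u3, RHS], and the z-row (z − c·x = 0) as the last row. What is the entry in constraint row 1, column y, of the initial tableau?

Constraint 1 has coefficient 4 on y.

4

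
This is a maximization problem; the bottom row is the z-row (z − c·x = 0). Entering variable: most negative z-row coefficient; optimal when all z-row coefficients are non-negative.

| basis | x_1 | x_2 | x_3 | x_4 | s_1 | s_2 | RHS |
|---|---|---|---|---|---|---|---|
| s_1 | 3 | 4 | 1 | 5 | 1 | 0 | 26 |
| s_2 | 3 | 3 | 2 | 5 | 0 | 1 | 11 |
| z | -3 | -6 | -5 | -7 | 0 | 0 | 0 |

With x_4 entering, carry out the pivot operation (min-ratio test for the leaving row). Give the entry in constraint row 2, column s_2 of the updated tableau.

Ratio test on column x_4 — row 1: 26/5 = 26/5; row 2: 11/5 = 11/5. Minimum is 11/5 at row 2 (s_2 leaves); pivot element 5.
Divide row 2 by 5; eliminate column x_4 from the other rows.
In the new row 2, the s_2 entry is the old entry divided by the pivot: 1/5 = 1/5.

1/5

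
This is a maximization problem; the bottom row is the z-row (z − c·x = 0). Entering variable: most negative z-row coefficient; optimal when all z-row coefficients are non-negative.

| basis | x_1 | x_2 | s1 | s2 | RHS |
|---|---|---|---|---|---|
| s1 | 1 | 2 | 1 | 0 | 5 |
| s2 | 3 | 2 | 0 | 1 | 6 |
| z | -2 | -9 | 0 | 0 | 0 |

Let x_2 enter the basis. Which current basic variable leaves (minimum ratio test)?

s1

Column x_2 entries and ratios — s1: 5/2 = 5/2; s2: 6/2 = 3.
Smallest ratio is 5/2 in the row of s1, so s1 leaves.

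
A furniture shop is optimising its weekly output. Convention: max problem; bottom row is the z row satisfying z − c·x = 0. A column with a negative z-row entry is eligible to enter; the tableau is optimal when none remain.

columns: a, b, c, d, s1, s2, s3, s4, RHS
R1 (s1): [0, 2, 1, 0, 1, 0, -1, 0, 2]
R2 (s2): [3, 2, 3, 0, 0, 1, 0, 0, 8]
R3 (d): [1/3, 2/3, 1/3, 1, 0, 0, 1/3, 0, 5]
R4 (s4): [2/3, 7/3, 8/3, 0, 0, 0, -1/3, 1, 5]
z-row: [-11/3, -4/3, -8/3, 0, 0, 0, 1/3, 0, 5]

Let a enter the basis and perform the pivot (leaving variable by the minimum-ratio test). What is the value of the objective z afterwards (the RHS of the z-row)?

Ratio test on column a — row 1: entry 0 ≤ 0; row 2: 8/3 = 8/3; row 3: 5/(1/3) = 15; row 4: 5/(2/3) = 15/2. Minimum is 8/3 at row 2 (s2 leaves); pivot element 3.
Pivot on row 2; the z-row RHS becomes 5 − (-11/3)·(8/3) = 133/9.

133/9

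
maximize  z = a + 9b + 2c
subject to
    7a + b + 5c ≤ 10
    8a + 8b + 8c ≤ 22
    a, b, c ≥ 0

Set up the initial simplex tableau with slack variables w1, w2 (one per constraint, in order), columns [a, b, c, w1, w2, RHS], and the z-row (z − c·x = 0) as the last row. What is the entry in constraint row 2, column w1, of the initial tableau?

Slack w1 belongs to constraint 1; its column is the unit vector e_1, so the entry in row 2 is 0.

0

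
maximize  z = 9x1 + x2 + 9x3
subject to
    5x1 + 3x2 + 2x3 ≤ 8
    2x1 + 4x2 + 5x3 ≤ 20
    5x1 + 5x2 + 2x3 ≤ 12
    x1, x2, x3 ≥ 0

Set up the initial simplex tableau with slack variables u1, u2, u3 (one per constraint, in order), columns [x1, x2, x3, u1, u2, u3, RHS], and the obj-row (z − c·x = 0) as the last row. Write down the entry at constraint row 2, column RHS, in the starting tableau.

20

The RHS of constraint 2 is b_2 = 20.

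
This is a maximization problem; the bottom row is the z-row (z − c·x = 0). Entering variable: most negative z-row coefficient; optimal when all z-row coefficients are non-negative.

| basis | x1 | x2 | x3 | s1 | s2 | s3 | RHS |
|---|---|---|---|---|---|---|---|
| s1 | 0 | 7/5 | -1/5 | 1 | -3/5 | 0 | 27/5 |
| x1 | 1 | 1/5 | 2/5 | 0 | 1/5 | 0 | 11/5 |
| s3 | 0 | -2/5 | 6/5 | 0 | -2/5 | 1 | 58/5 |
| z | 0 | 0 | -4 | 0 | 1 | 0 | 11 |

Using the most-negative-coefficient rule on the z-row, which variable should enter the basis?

x3

Negative z-row entries: x3: -4.
The most negative is -4 in column x3, so x3 enters.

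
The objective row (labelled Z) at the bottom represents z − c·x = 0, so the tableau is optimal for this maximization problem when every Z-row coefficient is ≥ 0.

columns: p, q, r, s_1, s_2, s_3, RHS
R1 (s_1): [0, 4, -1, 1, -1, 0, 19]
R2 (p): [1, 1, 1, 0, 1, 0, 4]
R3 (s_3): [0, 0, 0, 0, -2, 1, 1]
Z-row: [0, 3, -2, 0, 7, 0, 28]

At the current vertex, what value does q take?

0

q is not in the basis, so in the current basic feasible solution q = 0.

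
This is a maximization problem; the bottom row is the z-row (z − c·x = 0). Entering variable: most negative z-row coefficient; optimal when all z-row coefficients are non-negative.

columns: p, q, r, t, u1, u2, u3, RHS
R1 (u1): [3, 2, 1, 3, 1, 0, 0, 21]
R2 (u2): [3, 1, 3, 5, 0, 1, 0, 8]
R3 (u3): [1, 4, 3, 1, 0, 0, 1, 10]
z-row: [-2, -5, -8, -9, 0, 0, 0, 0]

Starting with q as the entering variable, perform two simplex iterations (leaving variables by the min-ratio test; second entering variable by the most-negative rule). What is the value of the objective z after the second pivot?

Ratio test on column q — row 1: 21/2 = 21/2; row 2: 8/1 = 8; row 3: 10/4 = 5/2. Minimum is 5/2 at row 3 (u3 leaves); pivot element 4.
Pivot on row 3; the z-row RHS becomes 0 − (-5)·(5/2) = 25/2.
Next entering variable (most negative z-row entry -31/4): t.
Ratio test on column t — row 1: 16/(5/2) = 32/5; row 2: (11/2)/(19/4) = 22/19; row 3: (5/2)/(1/4) = 10. Minimum is 22/19 at row 2 (u2 leaves); pivot element 19/4.
After the second pivot the z-row RHS is 25/2 − (-31/4)·(22/19) = 408/19.

408/19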